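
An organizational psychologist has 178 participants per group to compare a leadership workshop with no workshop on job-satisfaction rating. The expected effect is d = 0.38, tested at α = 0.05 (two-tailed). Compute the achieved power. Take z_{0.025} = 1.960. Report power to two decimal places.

power ≈ 0.95

For two equal groups, power = Φ(d·√(n/2) − z_{α/2}).
d·√(n/2) = 0.38 × √(178/2) = 0.38 × 9.434 = 3.585.
z_β = 3.585 − 1.960 = 1.625.
Power = Φ(1.625) = 0.948.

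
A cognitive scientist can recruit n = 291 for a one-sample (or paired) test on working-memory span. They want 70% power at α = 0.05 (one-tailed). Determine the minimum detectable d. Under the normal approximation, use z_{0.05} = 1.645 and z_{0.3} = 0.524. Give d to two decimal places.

For a single sample (or paired design) of n = 291: d_min = (z_{α} + z_β)/√n.
z-sum = 1.645 + 0.524 = 2.169.
d_min = 2.169 / √291 = 2.169 / 17.059 = 0.127.

d_min ≈ 0.13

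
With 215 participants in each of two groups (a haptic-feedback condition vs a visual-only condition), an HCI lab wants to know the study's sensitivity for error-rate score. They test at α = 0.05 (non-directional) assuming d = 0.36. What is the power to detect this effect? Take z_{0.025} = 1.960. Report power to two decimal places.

For two equal groups, power = Φ(d·√(n/2) − z_{α/2}).
d·√(n/2) = 0.36 × √(215/2) = 0.36 × 10.368 = 3.733.
z_β = 3.733 − 1.960 = 1.773.
Power = Φ(1.773) = 0.962.

power ≈ 0.96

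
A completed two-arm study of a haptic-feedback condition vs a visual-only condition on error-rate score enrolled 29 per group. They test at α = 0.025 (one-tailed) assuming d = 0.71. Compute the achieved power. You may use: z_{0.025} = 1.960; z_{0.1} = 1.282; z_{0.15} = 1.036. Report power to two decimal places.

power ≈ 0.77

For two equal groups, power = Φ(d·√(n/2) − z_{α}).
d·√(n/2) = 0.71 × √(29/2) = 0.71 × 3.808 = 2.704.
z_β = 2.704 − 1.960 = 0.744.
Power = Φ(0.744) = 0.771.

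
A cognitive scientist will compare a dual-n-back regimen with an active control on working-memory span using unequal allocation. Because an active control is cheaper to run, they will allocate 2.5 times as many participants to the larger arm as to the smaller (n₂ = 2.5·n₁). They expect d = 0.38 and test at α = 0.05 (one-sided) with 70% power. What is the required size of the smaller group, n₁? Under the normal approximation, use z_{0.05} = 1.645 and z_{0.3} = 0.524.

With allocation ratio k = n₂/n₁ = 2.5, Var(x̄₁−x̄₂) = σ²(1/n₁ + 1/(k·n₁)) = σ²·(k+1)/(k·n₁).
So n₁ = (1 + 1/k)·((z_{α} + z_β)/d)² = 1.400 × (2.169/0.38)².
n₁ = 1.400 × 32.58 = 45.6.
Round up: n₁ = 46, giving n₂ = 2.5 × 46 = 115.

n₁ = 46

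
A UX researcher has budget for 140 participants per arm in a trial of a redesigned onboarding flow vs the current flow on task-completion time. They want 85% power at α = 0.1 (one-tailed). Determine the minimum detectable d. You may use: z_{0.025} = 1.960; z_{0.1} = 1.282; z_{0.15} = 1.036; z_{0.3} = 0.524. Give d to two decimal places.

d_min ≈ 0.28

For two independent groups of n = 140 each: d_min = (z_{α} + z_β)·√(2/n).
z-sum = 1.282 + 1.036 = 2.318.
d_min = 2.318 × √(2/140) = 2.318 × 0.1195 = 0.277.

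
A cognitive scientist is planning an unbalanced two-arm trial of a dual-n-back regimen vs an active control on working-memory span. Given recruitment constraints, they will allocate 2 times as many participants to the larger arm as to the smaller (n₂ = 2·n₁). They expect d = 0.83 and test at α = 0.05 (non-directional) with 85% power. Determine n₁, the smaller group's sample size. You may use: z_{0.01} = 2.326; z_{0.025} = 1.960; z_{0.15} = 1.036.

n₁ = 20

With allocation ratio k = n₂/n₁ = 2, Var(x̄₁−x̄₂) = σ²(1/n₁ + 1/(k·n₁)) = σ²·(k+1)/(k·n₁).
So n₁ = (1 + 1/k)·((z_{α/2} + z_β)/d)² = 1.500 × (2.996/0.83)².
n₁ = 1.500 × 13.03 = 19.5.
Round up: n₁ = 20, giving n₂ = 2 × 20 = 40.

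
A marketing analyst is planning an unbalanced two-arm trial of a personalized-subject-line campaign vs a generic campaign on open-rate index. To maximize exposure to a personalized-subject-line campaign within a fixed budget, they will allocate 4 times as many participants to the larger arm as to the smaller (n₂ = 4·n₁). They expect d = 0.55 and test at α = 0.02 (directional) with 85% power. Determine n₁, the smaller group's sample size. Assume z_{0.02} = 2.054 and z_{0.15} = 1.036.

With allocation ratio k = n₂/n₁ = 4, Var(x̄₁−x̄₂) = σ²(1/n₁ + 1/(k·n₁)) = σ²·(k+1)/(k·n₁).
So n₁ = (1 + 1/k)·((z_{α} + z_β)/d)² = 1.250 × (3.090/0.55)².
n₁ = 1.250 × 31.56 = 39.5.
Round up: n₁ = 40, giving n₂ = 4 × 40 = 160.

n₁ = 40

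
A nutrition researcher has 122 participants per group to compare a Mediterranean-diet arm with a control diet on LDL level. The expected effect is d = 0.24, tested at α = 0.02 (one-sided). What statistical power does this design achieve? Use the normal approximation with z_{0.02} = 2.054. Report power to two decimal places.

power ≈ 0.43

For two equal groups, power = Φ(d·√(n/2) − z_{α}).
d·√(n/2) = 0.24 × √(122/2) = 0.24 × 7.810 = 1.874.
z_β = 1.874 − 2.054 = -0.180.
Power = Φ(-0.180) = 0.429.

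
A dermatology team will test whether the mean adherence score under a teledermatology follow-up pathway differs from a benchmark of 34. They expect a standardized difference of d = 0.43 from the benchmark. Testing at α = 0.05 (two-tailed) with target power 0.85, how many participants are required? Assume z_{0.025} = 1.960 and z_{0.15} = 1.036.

For a one-sample test: n = ((z_{α/2} + z_β) / d)².
z_{α/2} + z_β = 1.960 + 1.036 = 2.996.
n = (2.996 / 0.43)² = 6.967² = 48.55.
Round up.

n = 49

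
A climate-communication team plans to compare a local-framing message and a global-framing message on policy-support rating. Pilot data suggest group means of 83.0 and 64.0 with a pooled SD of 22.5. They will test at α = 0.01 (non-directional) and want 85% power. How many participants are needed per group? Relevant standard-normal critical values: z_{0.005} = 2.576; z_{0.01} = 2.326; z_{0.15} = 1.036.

Cohen's d = |M₁ − M₂| / SD_pooled = |83.0 − 64.0| / 22.5 = 19.0 / 22.5 = 0.844.
For two independent groups with equal n: n = 2·((z_{α/2} + z_β) / d)².
z_{α/2} + z_β = 2.576 + 1.036 = 3.612.
n = 2 × (3.612 / 0.844)² = 2 × 4.280² = 2 × 18.32 = 36.6.
Round up to the next whole participant.

n = 37 per group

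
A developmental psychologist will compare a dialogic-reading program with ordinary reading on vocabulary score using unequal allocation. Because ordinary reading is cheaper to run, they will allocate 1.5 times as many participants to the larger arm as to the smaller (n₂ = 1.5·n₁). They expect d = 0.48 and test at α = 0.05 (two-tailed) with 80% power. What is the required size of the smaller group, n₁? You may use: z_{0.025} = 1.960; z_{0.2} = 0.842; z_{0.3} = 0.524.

With allocation ratio k = n₂/n₁ = 1.5, Var(x̄₁−x̄₂) = σ²(1/n₁ + 1/(k·n₁)) = σ²·(k+1)/(k·n₁).
So n₁ = (1 + 1/k)·((z_{α/2} + z_β)/d)² = 1.667 × (2.802/0.48)².
n₁ = 1.667 × 34.08 = 56.8.
Round up: n₁ = 57, giving n₂ = ⌈1.5 × 57⌉ = ⌈85.5⌉ = 86.

n₁ = 57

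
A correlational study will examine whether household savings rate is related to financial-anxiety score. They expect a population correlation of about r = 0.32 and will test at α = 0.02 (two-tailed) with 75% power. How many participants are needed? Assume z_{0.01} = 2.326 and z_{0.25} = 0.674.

n = 85

Fisher's z: C = ½·ln((1+r)/(1−r)) = ½·ln(1.9412) = 0.3316.
n = ((z_{α/2} + z_β)/C)² + 3.
(2.326 + 0.674) / 0.3316 = 3.000 / 0.3316 = 9.047.
n = 9.047² + 3 = 81.85 + 3 = 84.8.
Round up.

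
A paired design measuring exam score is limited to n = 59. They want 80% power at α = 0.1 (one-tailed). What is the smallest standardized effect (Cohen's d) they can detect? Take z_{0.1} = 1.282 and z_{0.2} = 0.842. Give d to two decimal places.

For a single sample (or paired design) of n = 59: d_min = (z_{α} + z_β)/√n.
z-sum = 1.282 + 0.842 = 2.124.
d_min = 2.124 / √59 = 2.124 / 7.681 = 0.277.

d_min ≈ 0.28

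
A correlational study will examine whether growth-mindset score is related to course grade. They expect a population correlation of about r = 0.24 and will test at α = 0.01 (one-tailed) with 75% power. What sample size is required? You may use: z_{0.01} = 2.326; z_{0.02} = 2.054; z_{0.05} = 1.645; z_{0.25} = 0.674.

Fisher's z: C = ½·ln((1+r)/(1−r)) = ½·ln(1.6316) = 0.2448.
n = ((z_{α} + z_β)/C)² + 3.
(2.326 + 0.674) / 0.2448 = 3.000 / 0.2448 = 12.255.
n = 12.255² + 3 = 150.18 + 3 = 153.2.
Round up.

n = 154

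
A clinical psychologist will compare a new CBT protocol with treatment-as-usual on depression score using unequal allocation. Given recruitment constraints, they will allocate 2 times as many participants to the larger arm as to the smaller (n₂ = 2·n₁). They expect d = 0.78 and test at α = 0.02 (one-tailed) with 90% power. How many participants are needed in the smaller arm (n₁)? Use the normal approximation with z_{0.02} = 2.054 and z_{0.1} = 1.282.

With allocation ratio k = n₂/n₁ = 2, Var(x̄₁−x̄₂) = σ²(1/n₁ + 1/(k·n₁)) = σ²·(k+1)/(k·n₁).
So n₁ = (1 + 1/k)·((z_{α} + z_β)/d)² = 1.500 × (3.336/0.78)².
n₁ = 1.500 × 18.29 = 27.4.
Round up: n₁ = 28, giving n₂ = 2 × 28 = 56.

n₁ = 28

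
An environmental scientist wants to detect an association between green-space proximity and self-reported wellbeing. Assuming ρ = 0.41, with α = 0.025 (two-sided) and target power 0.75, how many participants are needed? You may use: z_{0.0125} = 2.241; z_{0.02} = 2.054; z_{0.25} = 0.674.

Fisher's z: C = ½·ln((1+r)/(1−r)) = ½·ln(2.3898) = 0.4356.
n = ((z_{α/2} + z_β)/C)² + 3.
(2.241 + 0.674) / 0.4356 = 2.915 / 0.4356 = 6.692.
n = 6.692² + 3 = 44.78 + 3 = 47.8.
Round up.

n = 48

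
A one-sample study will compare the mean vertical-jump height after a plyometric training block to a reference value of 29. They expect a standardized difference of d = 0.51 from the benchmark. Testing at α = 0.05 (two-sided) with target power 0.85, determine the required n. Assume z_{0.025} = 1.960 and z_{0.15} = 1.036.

For a one-sample test: n = ((z_{α/2} + z_β) / d)².
z_{α/2} + z_β = 1.960 + 1.036 = 2.996.
n = (2.996 / 0.51)² = 5.875² = 34.51.
Round up.

n = 35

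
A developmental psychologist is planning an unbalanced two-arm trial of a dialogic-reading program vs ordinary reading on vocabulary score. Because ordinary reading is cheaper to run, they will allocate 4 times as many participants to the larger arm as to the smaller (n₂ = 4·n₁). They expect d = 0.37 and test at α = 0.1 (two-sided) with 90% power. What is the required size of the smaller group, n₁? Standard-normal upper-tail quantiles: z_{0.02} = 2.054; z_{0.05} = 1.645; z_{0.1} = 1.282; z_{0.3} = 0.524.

n₁ = 79

With allocation ratio k = n₂/n₁ = 4, Var(x̄₁−x̄₂) = σ²(1/n₁ + 1/(k·n₁)) = σ²·(k+1)/(k·n₁).
So n₁ = (1 + 1/k)·((z_{α/2} + z_β)/d)² = 1.250 × (2.927/0.37)².
n₁ = 1.250 × 62.58 = 78.2.
Round up: n₁ = 79, giving n₂ = 4 × 79 = 316.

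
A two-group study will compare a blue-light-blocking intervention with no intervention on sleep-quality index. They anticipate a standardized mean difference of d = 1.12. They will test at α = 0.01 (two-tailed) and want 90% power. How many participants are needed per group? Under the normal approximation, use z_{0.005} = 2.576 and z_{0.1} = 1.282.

n = 24 per group

For two independent groups with equal n: n = 2·((z_{α/2} + z_β) / d)².
z_{α/2} + z_β = 2.576 + 1.282 = 3.858.
n = 2 × (3.858 / 1.12)² = 2 × 3.445² = 2 × 11.87 = 23.7.
Round up to the next whole participant.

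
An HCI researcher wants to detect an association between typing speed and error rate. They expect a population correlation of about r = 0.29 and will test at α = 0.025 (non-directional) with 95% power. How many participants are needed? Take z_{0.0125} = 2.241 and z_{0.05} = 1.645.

Fisher's z: C = ½·ln((1+r)/(1−r)) = ½·ln(1.8169) = 0.2986.
n = ((z_{α/2} + z_β)/C)² + 3.
(2.241 + 1.645) / 0.2986 = 3.886 / 0.2986 = 13.014.
n = 13.014² + 3 = 169.37 + 3 = 172.4.
Round up.

n = 173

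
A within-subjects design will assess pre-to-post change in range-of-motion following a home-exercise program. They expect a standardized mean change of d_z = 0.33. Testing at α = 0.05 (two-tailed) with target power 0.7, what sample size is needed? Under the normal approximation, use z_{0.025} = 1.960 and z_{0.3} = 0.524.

n = 57 pairs

For a paired (one-sample on differences) test: n = ((z_{α/2} + z_β) / d)².
z_{α/2} + z_β = 1.960 + 0.524 = 2.484.
n = (2.484 / 0.33)² = 7.527² = 56.66.
Round up.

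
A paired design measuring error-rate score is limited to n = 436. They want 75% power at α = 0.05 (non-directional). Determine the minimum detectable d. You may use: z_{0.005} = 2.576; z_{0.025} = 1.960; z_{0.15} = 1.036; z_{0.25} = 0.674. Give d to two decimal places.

For a single sample (or paired design) of n = 436: d_min = (z_{α/2} + z_β)/√n.
z-sum = 1.960 + 0.674 = 2.634.
d_min = 2.634 / √436 = 2.634 / 20.881 = 0.126.

d_min ≈ 0.13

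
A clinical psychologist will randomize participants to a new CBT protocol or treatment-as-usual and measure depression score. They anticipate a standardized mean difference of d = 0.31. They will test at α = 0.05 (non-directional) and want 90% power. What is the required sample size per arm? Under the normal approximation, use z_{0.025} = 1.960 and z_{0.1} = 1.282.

n = 219 per group

For two independent groups with equal n: n = 2·((z_{α/2} + z_β) / d)².
z_{α/2} + z_β = 1.960 + 1.282 = 3.242.
n = 2 × (3.242 / 0.31)² = 2 × 10.458² = 2 × 109.37 = 218.7.
Round up to the next whole participant.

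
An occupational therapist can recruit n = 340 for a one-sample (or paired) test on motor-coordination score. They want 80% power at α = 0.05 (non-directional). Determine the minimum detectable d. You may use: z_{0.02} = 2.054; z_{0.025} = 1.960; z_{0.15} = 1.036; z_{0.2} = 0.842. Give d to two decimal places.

For a single sample (or paired design) of n = 340: d_min = (z_{α/2} + z_β)/√n.
z-sum = 1.960 + 0.842 = 2.802.
d_min = 2.802 / √340 = 2.802 / 18.439 = 0.152.

d_min ≈ 0.15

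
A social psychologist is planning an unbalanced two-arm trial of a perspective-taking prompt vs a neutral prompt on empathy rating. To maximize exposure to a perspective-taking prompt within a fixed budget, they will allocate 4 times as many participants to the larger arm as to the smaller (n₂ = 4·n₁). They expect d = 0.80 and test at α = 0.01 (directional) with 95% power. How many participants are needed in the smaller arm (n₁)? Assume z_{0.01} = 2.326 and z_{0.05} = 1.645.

With allocation ratio k = n₂/n₁ = 4, Var(x̄₁−x̄₂) = σ²(1/n₁ + 1/(k·n₁)) = σ²·(k+1)/(k·n₁).
So n₁ = (1 + 1/k)·((z_{α} + z_β)/d)² = 1.250 × (3.971/0.80)².
n₁ = 1.250 × 24.64 = 30.8.
Round up: n₁ = 31, giving n₂ = 4 × 31 = 124.

n₁ = 31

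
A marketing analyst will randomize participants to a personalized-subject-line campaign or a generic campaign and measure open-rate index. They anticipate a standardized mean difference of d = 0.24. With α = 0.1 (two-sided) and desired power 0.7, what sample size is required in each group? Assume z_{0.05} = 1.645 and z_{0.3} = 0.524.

n = 164 per group

For two independent groups with equal n: n = 2·((z_{α/2} + z_β) / d)².
z_{α/2} + z_β = 1.645 + 0.524 = 2.169.
n = 2 × (2.169 / 0.24)² = 2 × 9.037² = 2 × 81.68 = 163.4.
Round up to the next whole participant.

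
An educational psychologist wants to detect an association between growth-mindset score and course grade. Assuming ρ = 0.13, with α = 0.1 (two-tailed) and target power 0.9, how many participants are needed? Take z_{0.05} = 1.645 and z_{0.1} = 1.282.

Fisher's z: C = ½·ln((1+r)/(1−r)) = ½·ln(1.2989) = 0.1307.
n = ((z_{α/2} + z_β)/C)² + 3.
(1.645 + 1.282) / 0.1307 = 2.927 / 0.1307 = 22.395.
n = 22.395² + 3 = 501.53 + 3 = 504.5.
Round up.

n = 505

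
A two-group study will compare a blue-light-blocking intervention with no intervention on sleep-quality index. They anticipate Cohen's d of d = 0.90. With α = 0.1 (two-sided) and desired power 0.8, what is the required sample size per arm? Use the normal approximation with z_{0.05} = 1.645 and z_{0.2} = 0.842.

For two independent groups with equal n: n = 2·((z_{α/2} + z_β) / d)².
z_{α/2} + z_β = 1.645 + 0.842 = 2.487.
n = 2 × (2.487 / 0.90)² = 2 × 2.763² = 2 × 7.64 = 15.3.
Round up to the next whole participant.

n = 16 per group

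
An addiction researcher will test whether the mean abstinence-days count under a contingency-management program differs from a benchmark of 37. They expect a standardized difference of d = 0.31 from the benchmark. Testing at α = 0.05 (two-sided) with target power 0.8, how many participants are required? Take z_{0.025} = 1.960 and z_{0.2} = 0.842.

n = 82

For a one-sample test: n = ((z_{α/2} + z_β) / d)².
z_{α/2} + z_β = 1.960 + 0.842 = 2.802.
n = (2.802 / 0.31)² = 9.039² = 81.70.
Round up.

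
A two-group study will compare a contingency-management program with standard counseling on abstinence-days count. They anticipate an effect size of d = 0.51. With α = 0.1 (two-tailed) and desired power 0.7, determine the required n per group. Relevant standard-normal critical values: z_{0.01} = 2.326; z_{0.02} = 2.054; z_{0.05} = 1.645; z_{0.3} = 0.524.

For two independent groups with equal n: n = 2·((z_{α/2} + z_β) / d)².
z_{α/2} + z_β = 1.645 + 0.524 = 2.169.
n = 2 × (2.169 / 0.51)² = 2 × 4.253² = 2 × 18.09 = 36.2.
Round up to the next whole participant.

n = 37 per group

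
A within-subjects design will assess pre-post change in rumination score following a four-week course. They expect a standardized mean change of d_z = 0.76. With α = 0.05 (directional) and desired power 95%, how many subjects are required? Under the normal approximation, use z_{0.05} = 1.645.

n = 19 pairs

For a paired (one-sample on differences) test: n = ((z_{α} + z_β) / d)².
z_{α} + z_β = 1.645 + 1.645 = 3.290.
n = (3.290 / 0.76)² = 4.329² = 18.74.
Round up.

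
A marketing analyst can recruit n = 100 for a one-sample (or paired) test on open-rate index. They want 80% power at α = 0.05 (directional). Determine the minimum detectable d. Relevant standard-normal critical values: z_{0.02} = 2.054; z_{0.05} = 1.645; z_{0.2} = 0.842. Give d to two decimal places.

d_min ≈ 0.25

For a single sample (or paired design) of n = 100: d_min = (z_{α} + z_β)/√n.
z-sum = 1.645 + 0.842 = 2.487.
d_min = 2.487 / √100 = 2.487 / 10.000 = 0.249.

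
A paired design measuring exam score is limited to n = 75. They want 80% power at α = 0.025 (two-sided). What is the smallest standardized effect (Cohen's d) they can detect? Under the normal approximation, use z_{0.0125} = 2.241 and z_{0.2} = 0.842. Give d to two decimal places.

d_min ≈ 0.36

For a single sample (or paired design) of n = 75: d_min = (z_{α/2} + z_β)/√n.
z-sum = 2.241 + 0.842 = 3.083.
d_min = 3.083 / √75 = 3.083 / 8.660 = 0.356.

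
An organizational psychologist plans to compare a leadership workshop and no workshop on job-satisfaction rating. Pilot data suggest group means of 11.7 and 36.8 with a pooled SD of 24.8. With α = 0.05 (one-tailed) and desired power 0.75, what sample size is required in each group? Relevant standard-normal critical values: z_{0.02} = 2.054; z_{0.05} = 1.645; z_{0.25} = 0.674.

n = 11 per group

Cohen's d = |M₁ − M₂| / SD_pooled = |11.7 − 36.8| / 24.8 = 25.1 / 24.8 = 1.012.
For two independent groups with equal n: n = 2·((z_{α} + z_β) / d)².
z_{α} + z_β = 1.645 + 0.674 = 2.319.
n = 2 × (2.319 / 1.012)² = 2 × 2.292² = 2 × 5.25 = 10.5.
Round up to the next whole participant.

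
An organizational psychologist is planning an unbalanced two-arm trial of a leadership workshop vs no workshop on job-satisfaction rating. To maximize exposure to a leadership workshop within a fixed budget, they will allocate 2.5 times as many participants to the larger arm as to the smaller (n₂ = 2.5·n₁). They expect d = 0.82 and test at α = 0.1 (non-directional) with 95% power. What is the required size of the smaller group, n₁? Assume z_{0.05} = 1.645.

With allocation ratio k = n₂/n₁ = 2.5, Var(x̄₁−x̄₂) = σ²(1/n₁ + 1/(k·n₁)) = σ²·(k+1)/(k·n₁).
So n₁ = (1 + 1/k)·((z_{α/2} + z_β)/d)² = 1.400 × (3.290/0.82)².
n₁ = 1.400 × 16.10 = 22.5.
Round up: n₁ = 23, giving n₂ = ⌈2.5 × 23⌉ = ⌈57.5⌉ = 58.

n₁ = 23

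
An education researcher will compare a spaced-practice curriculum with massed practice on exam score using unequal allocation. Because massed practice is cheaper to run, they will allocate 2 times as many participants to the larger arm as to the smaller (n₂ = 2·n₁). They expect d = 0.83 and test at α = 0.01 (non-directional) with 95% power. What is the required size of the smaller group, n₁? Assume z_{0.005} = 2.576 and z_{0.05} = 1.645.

With allocation ratio k = n₂/n₁ = 2, Var(x̄₁−x̄₂) = σ²(1/n₁ + 1/(k·n₁)) = σ²·(k+1)/(k·n₁).
So n₁ = (1 + 1/k)·((z_{α/2} + z_β)/d)² = 1.500 × (4.221/0.83)².
n₁ = 1.500 × 25.86 = 38.8.
Round up: n₁ = 39, giving n₂ = 2 × 39 = 78.

n₁ = 39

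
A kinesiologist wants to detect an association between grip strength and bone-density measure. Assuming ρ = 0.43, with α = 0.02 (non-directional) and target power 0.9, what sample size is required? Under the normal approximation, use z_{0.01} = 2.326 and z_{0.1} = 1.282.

Fisher's z: C = ½·ln((1+r)/(1−r)) = ½·ln(2.5088) = 0.4599.
n = ((z_{α/2} + z_β)/C)² + 3.
(2.326 + 1.282) / 0.4599 = 3.608 / 0.4599 = 7.845.
n = 7.845² + 3 = 61.55 + 3 = 64.5.
Round up.

n = 65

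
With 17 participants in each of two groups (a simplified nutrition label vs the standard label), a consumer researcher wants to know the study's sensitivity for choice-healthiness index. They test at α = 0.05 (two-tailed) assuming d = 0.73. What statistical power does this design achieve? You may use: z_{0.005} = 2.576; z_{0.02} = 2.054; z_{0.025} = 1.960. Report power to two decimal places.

For two equal groups, power = Φ(d·√(n/2) − z_{α/2}).
d·√(n/2) = 0.73 × √(17/2) = 0.73 × 2.915 = 2.128.
z_β = 2.128 − 1.960 = 0.168.
Power = Φ(0.168) = 0.567.

power ≈ 0.57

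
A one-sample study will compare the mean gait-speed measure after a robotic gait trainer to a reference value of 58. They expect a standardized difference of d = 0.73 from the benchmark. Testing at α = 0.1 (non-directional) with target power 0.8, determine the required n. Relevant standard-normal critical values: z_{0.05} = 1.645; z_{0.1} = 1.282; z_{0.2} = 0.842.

For a one-sample test: n = ((z_{α/2} + z_β) / d)².
z_{α/2} + z_β = 1.645 + 0.842 = 2.487.
n = (2.487 / 0.73)² = 3.407² = 11.61.
Round up.

n = 12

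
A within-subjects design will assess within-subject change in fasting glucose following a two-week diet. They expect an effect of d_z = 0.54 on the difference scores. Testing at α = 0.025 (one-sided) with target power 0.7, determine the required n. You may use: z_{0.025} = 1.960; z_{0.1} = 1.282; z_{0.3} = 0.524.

n = 22 pairs

For a paired (one-sample on differences) test: n = ((z_{α} + z_β) / d)².
z_{α} + z_β = 1.960 + 0.524 = 2.484.
n = (2.484 / 0.54)² = 4.600² = 21.16.
Round up.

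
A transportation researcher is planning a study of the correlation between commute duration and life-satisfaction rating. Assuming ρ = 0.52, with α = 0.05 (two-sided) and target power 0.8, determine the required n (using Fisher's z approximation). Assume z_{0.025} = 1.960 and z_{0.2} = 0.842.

n = 27

Fisher's z: C = ½·ln((1+r)/(1−r)) = ½·ln(3.1667) = 0.5763.
n = ((z_{α/2} + z_β)/C)² + 3.
(1.960 + 0.842) / 0.5763 = 2.802 / 0.5763 = 4.862.
n = 4.862² + 3 = 23.64 + 3 = 26.6.
Round up.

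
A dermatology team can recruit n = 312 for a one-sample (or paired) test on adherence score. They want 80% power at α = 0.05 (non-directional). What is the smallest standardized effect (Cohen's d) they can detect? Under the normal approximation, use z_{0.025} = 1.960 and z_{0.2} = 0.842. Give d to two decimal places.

d_min ≈ 0.16

For a single sample (or paired design) of n = 312: d_min = (z_{α/2} + z_β)/√n.
z-sum = 1.960 + 0.842 = 2.802.
d_min = 2.802 / √312 = 2.802 / 17.664 = 0.159.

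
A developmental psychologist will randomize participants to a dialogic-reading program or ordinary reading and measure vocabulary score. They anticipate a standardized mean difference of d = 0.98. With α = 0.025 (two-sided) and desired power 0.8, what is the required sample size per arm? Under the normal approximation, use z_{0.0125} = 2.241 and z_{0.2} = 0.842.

For two independent groups with equal n: n = 2·((z_{α/2} + z_β) / d)².
z_{α/2} + z_β = 2.241 + 0.842 = 3.083.
n = 2 × (3.083 / 0.98)² = 2 × 3.146² = 2 × 9.90 = 19.8.
Round up to the next whole participant.

n = 20 per group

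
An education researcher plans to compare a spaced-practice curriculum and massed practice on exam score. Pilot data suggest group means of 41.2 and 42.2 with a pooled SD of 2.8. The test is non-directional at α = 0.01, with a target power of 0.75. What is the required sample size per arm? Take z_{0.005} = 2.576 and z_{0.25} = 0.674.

Cohen's d = |M₁ − M₂| / SD_pooled = |41.2 − 42.2| / 2.8 = 1.0 / 2.8 = 0.357.
For two independent groups with equal n: n = 2·((z_{α/2} + z_β) / d)².
z_{α/2} + z_β = 2.576 + 0.674 = 3.250.
n = 2 × (3.250 / 0.357)² = 2 × 9.104² = 2 × 82.88 = 165.8.
Round up to the next whole participant.

n = 166 per group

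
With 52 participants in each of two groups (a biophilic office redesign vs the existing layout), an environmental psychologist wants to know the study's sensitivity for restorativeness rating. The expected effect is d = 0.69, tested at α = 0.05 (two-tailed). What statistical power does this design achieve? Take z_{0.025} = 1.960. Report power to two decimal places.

power ≈ 0.94

For two equal groups, power = Φ(d·√(n/2) − z_{α/2}).
d·√(n/2) = 0.69 × √(52/2) = 0.69 × 5.099 = 3.518.
z_β = 3.518 − 1.960 = 1.558.
Power = Φ(1.558) = 0.940.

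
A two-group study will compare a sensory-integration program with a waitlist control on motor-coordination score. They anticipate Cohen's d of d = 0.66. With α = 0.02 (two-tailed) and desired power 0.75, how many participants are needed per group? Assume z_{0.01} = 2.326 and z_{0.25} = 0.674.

n = 42 per group

For two independent groups with equal n: n = 2·((z_{α/2} + z_β) / d)².
z_{α/2} + z_β = 2.326 + 0.674 = 3.000.
n = 2 × (3.000 / 0.66)² = 2 × 4.545² = 2 × 20.66 = 41.3.
Round up to the next whole participant.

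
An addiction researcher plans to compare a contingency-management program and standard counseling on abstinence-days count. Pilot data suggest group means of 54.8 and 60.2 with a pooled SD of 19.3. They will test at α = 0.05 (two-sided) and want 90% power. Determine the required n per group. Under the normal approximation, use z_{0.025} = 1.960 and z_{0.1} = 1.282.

n = 269 per group

Cohen's d = |M₁ − M₂| / SD_pooled = |54.8 − 60.2| / 19.3 = 5.4 / 19.3 = 0.280.
For two independent groups with equal n: n = 2·((z_{α/2} + z_β) / d)².
z_{α/2} + z_β = 1.960 + 1.282 = 3.242.
n = 2 × (3.242 / 0.280)² = 2 × 11.579² = 2 × 134.06 = 268.1.
Round up to the next whole participant.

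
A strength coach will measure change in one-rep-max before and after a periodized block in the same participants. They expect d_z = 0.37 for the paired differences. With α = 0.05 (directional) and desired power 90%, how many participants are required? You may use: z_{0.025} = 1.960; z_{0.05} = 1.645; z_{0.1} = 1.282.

n = 63 pairs

For a paired (one-sample on differences) test: n = ((z_{α} + z_β) / d)².
z_{α} + z_β = 1.645 + 1.282 = 2.927.
n = (2.927 / 0.37)² = 7.911² = 62.58.
Round up.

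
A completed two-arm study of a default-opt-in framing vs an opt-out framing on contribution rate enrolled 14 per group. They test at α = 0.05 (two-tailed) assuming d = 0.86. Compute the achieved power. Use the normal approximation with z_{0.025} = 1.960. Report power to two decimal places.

For two equal groups, power = Φ(d·√(n/2) − z_{α/2}).
d·√(n/2) = 0.86 × √(14/2) = 0.86 × 2.646 = 2.275.
z_β = 2.275 − 1.960 = 0.315.
Power = Φ(0.315) = 0.624.

power ≈ 0.62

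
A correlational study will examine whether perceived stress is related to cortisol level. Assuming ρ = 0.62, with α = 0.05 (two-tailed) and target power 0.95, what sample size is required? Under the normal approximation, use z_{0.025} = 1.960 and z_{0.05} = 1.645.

Fisher's z: C = ½·ln((1+r)/(1−r)) = ½·ln(4.2632) = 0.7250.
n = ((z_{α/2} + z_β)/C)² + 3.
(1.960 + 1.645) / 0.7250 = 3.605 / 0.7250 = 4.972.
n = 4.972² + 3 = 24.72 + 3 = 27.7.
Round up.

n = 28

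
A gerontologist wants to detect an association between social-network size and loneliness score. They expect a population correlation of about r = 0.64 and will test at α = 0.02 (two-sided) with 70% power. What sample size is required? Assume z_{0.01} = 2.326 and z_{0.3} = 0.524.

n = 18

Fisher's z: C = ½·ln((1+r)/(1−r)) = ½·ln(4.5556) = 0.7582.
n = ((z_{α/2} + z_β)/C)² + 3.
(2.326 + 0.524) / 0.7582 = 2.850 / 0.7582 = 3.759.
n = 3.759² + 3 = 14.13 + 3 = 17.1.
Round up.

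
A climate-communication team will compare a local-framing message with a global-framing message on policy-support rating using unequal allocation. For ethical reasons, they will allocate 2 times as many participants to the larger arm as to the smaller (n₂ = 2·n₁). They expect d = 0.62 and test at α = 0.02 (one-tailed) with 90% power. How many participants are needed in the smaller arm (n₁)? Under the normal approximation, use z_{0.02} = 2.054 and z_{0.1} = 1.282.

With allocation ratio k = n₂/n₁ = 2, Var(x̄₁−x̄₂) = σ²(1/n₁ + 1/(k·n₁)) = σ²·(k+1)/(k·n₁).
So n₁ = (1 + 1/k)·((z_{α} + z_β)/d)² = 1.500 × (3.336/0.62)².
n₁ = 1.500 × 28.95 = 43.4.
Round up: n₁ = 44, giving n₂ = 2 × 44 = 88.

n₁ = 44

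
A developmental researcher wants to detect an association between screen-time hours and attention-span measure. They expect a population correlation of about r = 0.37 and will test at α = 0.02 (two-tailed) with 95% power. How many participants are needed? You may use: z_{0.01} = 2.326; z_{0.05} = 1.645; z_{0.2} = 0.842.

Fisher's z: C = ½·ln((1+r)/(1−r)) = ½·ln(2.1746) = 0.3884.
n = ((z_{α/2} + z_β)/C)² + 3.
(2.326 + 1.645) / 0.3884 = 3.971 / 0.3884 = 10.224.
n = 10.224² + 3 = 104.53 + 3 = 107.5.
Round up.

n = 108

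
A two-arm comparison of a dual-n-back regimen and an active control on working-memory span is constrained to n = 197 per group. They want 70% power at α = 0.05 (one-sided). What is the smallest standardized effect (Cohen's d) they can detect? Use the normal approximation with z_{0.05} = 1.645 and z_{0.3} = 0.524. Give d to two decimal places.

For two independent groups of n = 197 each: d_min = (z_{α} + z_β)·√(2/n).
z-sum = 1.645 + 0.524 = 2.169.
d_min = 2.169 × √(2/197) = 2.169 × 0.1008 = 0.219.

d_min ≈ 0.22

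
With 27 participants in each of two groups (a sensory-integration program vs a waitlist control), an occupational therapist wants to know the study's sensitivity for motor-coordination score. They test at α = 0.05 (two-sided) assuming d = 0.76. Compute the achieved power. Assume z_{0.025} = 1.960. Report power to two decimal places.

For two equal groups, power = Φ(d·√(n/2) − z_{α/2}).
d·√(n/2) = 0.76 × √(27/2) = 0.76 × 3.674 = 2.792.
z_β = 2.792 − 1.960 = 0.832.
Power = Φ(0.832) = 0.797.

power ≈ 0.80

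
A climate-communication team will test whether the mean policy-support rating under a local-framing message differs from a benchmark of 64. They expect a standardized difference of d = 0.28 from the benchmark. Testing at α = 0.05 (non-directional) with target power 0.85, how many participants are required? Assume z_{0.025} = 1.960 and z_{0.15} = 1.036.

For a one-sample test: n = ((z_{α/2} + z_β) / d)².
z_{α/2} + z_β = 1.960 + 1.036 = 2.996.
n = (2.996 / 0.28)² = 10.700² = 114.49.
Round up.

n = 115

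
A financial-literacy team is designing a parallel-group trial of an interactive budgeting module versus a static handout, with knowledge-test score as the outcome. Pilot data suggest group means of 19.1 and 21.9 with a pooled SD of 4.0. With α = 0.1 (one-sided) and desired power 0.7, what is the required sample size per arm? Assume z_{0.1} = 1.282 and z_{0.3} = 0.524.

Cohen's d = |M₁ − M₂| / SD_pooled = |19.1 − 21.9| / 4.0 = 2.8 / 4.0 = 0.700.
For two independent groups with equal n: n = 2·((z_{α} + z_β) / d)².
z_{α} + z_β = 1.282 + 0.524 = 1.806.
n = 2 × (1.806 / 0.700)² = 2 × 2.580² = 2 × 6.66 = 13.3.
Round up to the next whole participant.

n = 14 per group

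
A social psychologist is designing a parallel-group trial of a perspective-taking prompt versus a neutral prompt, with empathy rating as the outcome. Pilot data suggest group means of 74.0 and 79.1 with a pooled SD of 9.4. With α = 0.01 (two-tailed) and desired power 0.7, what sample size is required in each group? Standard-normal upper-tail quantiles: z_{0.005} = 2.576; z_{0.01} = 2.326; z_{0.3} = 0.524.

Cohen's d = |M₁ − M₂| / SD_pooled = |74.0 − 79.1| / 9.4 = 5.1 / 9.4 = 0.543.
For two independent groups with equal n: n = 2·((z_{α/2} + z_β) / d)².
z_{α/2} + z_β = 2.576 + 0.524 = 3.100.
n = 2 × (3.100 / 0.543)² = 2 × 5.709² = 2 × 32.59 = 65.2.
Round up to the next whole participant.

n = 66 per group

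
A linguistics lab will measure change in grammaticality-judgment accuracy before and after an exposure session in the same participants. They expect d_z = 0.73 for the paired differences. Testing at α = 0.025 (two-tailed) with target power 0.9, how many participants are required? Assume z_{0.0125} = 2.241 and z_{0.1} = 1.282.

For a paired (one-sample on differences) test: n = ((z_{α/2} + z_β) / d)².
z_{α/2} + z_β = 2.241 + 1.282 = 3.523.
n = (3.523 / 0.73)² = 4.826² = 23.29.
Round up.

n = 24 pairs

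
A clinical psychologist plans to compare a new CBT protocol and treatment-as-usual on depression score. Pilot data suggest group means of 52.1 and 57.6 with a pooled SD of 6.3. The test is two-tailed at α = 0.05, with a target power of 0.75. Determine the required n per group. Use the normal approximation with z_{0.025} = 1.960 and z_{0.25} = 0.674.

n = 19 per group

Cohen's d = |M₁ − M₂| / SD_pooled = |52.1 − 57.6| / 6.3 = 5.5 / 6.3 = 0.873.
For two independent groups with equal n: n = 2·((z_{α/2} + z_β) / d)².
z_{α/2} + z_β = 1.960 + 0.674 = 2.634.
n = 2 × (2.634 / 0.873)² = 2 × 3.017² = 2 × 9.10 = 18.2.
Round up to the next whole participant.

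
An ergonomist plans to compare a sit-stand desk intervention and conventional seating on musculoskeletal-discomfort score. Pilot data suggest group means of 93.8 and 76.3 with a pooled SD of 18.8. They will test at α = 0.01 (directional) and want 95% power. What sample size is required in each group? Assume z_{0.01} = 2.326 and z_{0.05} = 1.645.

n = 37 per group

Cohen's d = |M₁ − M₂| / SD_pooled = |93.8 − 76.3| / 18.8 = 17.5 / 18.8 = 0.931.
For two independent groups with equal n: n = 2·((z_{α} + z_β) / d)².
z_{α} + z_β = 2.326 + 1.645 = 3.971.
n = 2 × (3.971 / 0.931)² = 2 × 4.265² = 2 × 18.19 = 36.4.
Round up to the next whole participant.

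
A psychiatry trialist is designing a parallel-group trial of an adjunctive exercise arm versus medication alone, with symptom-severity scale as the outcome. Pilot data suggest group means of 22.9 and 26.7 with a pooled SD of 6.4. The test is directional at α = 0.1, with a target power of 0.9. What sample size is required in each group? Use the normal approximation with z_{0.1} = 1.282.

Cohen's d = |M₁ − M₂| / SD_pooled = |22.9 − 26.7| / 6.4 = 3.8 / 6.4 = 0.594.
For two independent groups with equal n: n = 2·((z_{α} + z_β) / d)².
z_{α} + z_β = 1.282 + 1.282 = 2.564.
n = 2 × (2.564 / 0.594)² = 2 × 4.316² = 2 × 18.63 = 37.3.
Round up to the next whole participant.

n = 38 per group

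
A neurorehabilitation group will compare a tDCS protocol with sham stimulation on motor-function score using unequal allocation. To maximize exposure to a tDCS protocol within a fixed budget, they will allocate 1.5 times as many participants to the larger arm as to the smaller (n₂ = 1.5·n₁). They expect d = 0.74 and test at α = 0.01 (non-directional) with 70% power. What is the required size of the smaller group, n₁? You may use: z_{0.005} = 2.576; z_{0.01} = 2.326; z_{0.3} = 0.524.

With allocation ratio k = n₂/n₁ = 1.5, Var(x̄₁−x̄₂) = σ²(1/n₁ + 1/(k·n₁)) = σ²·(k+1)/(k·n₁).
So n₁ = (1 + 1/k)·((z_{α/2} + z_β)/d)² = 1.667 × (3.100/0.74)².
n₁ = 1.667 × 17.55 = 29.2.
Round up: n₁ = 30, giving n₂ = 1.5 × 30 = 45.

n₁ = 30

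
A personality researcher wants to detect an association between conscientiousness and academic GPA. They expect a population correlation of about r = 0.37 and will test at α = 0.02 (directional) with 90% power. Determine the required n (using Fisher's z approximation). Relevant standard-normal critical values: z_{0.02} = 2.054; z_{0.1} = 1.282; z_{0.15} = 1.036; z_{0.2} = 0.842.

Fisher's z: C = ½·ln((1+r)/(1−r)) = ½·ln(2.1746) = 0.3884.
n = ((z_{α} + z_β)/C)² + 3.
(2.054 + 1.282) / 0.3884 = 3.336 / 0.3884 = 8.589.
n = 8.589² + 3 = 73.77 + 3 = 76.8.
Round up.

n = 77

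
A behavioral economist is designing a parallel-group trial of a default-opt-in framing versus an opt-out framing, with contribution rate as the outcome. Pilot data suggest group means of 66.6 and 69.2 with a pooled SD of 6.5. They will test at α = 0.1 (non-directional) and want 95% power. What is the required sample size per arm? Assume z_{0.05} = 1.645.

Cohen's d = |M₁ − M₂| / SD_pooled = |66.6 − 69.2| / 6.5 = 2.6 / 6.5 = 0.400.
For two independent groups with equal n: n = 2·((z_{α/2} + z_β) / d)².
z_{α/2} + z_β = 1.645 + 1.645 = 3.290.
n = 2 × (3.290 / 0.400)² = 2 × 8.225² = 2 × 67.65 = 135.3.
Round up to the next whole participant.

n = 136 per group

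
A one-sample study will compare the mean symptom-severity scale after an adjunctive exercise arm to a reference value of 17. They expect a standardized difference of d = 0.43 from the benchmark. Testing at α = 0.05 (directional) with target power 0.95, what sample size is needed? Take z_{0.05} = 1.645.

n = 59

For a one-sample test: n = ((z_{α} + z_β) / d)².
z_{α} + z_β = 1.645 + 1.645 = 3.290.
n = (3.290 / 0.43)² = 7.651² = 58.54.
Round up.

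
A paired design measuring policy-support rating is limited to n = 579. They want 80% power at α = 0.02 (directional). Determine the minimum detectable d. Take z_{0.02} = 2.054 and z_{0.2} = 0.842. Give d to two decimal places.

For a single sample (or paired design) of n = 579: d_min = (z_{α} + z_β)/√n.
z-sum = 2.054 + 0.842 = 2.896.
d_min = 2.896 / √579 = 2.896 / 24.062 = 0.120.

d_min ≈ 0.12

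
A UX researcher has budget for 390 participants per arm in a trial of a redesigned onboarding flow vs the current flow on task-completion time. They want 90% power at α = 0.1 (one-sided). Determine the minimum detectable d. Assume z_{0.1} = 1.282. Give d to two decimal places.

For two independent groups of n = 390 each: d_min = (z_{α} + z_β)·√(2/n).
z-sum = 1.282 + 1.282 = 2.564.
d_min = 2.564 × √(2/390) = 2.564 × 0.0716 = 0.184.

d_min ≈ 0.18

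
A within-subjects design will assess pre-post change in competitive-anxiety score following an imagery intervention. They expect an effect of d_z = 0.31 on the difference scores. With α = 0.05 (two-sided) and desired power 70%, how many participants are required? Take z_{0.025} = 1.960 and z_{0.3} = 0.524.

For a paired (one-sample on differences) test: n = ((z_{α/2} + z_β) / d)².
z_{α/2} + z_β = 1.960 + 0.524 = 2.484.
n = (2.484 / 0.31)² = 8.013² = 64.21.
Round up.

n = 65 pairs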